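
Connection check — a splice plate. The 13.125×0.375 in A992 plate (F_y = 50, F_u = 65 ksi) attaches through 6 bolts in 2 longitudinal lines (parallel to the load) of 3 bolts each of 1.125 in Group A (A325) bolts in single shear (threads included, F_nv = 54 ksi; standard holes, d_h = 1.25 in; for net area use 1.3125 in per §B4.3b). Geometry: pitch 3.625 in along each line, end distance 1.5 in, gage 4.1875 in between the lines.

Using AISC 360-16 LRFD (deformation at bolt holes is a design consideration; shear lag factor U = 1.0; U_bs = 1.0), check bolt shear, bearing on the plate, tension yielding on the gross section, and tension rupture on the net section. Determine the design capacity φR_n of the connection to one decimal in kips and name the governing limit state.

192.0 kips (net-section rupture governs)

Bolt shear: A_b = π(1.125)²/4 = 0.99402 in². φR_n = 0.75 × 54 × 0.99402 × 6 × 1 = 241.5 kips.
Bearing (0.375 in plate, F_u = 65 ksi): end bolts L_c = 1.5 − 1.25/2 = 0.875, R_n = min(1.2×0.875×0.375×65, 2.4×1.125×0.375×65) = 25.594 kips/bolt; interior L_c = 3.625 − 1.25 = 2.375, R_n = 65.813 kips/bolt. φR_n = 0.75 × (2×25.594 + 4×65.813) = 235.8 kips.
Tension yield (gross): A_g = 13.125×0.375 = 4.9219 in². φR_n = 0.90 × 50 × 4.9219 = 221.5 kips.
Tension rupture (net): A_n = (13.125 − 2×1.3125)×0.375 = 3.9375 in² (U = 1.0, A_e = A_n). φR_n = 0.75 × 65 × 3.9375 = 192.0 kips.
Governing: min(241.5, 235.8, 221.5, 192.0) = 192.0 kips → net-section rupture.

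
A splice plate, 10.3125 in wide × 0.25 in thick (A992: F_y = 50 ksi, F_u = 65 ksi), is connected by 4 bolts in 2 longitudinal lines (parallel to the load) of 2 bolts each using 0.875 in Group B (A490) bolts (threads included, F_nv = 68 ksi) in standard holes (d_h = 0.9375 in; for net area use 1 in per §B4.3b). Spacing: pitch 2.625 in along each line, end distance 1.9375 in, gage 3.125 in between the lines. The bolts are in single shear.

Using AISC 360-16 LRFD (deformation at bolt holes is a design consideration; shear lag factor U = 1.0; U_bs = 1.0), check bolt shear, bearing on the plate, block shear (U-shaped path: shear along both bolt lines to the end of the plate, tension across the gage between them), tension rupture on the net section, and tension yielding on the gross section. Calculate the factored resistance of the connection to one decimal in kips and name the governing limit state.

70.7 kips (block shear governs)

Bolt shear: A_b = π(0.875)²/4 = 0.60132 in². φR_n = 0.75 × 68 × 0.60132 × 4 × 1 = 122.7 kips.
Bearing (0.25 in plate, F_u = 65 ksi): end bolts L_c = 1.9375 − 0.9375/2 = 1.46875, R_n = min(1.2×1.46875×0.25×65, 2.4×0.875×0.25×65) = 28.641 kips/bolt; interior L_c = 2.625 − 0.9375 = 1.6875, R_n = 32.906 kips/bolt. φR_n = 0.75 × (2×28.641 + 2×32.906) = 92.3 kips.
Block shear: shear path 2×[1.9375+1×2.625] = 2×4.5625 in, A_gv = 2.2813, A_nv = 2×(4.5625 − 1.5×1)×0.25 = 1.5313 in²; tension across gage: (3.125 − 1×1)×0.25 = 0.53125 in². R_n = min(0.6×65×1.5313, 0.6×50×2.2813) + 1.0×65×0.53125 = min(59.721, 68.439) + 34.531 = 94.252 kips. φR_n = 0.75 × 94.252 = 70.7 kips.
Tension rupture (net): A_n = (10.3125 − 2×1)×0.25 = 2.0781 in² (U = 1.0, A_e = A_n). φR_n = 0.75 × 65 × 2.0781 = 101.3 kips.
Tension yield (gross): A_g = 10.3125×0.25 = 2.5781 in². φR_n = 0.90 × 50 × 2.5781 = 116.0 kips.
Governing: min(122.7, 92.3, 70.7, 101.3, 116.0) = 70.7 kips → block shear.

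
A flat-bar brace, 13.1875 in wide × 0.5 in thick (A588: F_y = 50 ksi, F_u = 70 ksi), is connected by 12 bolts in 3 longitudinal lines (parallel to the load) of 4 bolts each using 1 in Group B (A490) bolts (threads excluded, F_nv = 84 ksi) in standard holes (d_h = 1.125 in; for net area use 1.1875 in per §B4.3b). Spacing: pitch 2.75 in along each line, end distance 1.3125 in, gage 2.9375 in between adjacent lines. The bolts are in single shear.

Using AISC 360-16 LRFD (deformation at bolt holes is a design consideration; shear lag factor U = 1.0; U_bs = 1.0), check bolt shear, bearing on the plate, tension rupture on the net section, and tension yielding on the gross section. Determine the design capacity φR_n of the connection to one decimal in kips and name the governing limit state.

252.7 kips (net-section rupture governs)

Bolt shear: A_b = π(1)²/4 = 0.7854 in². φR_n = 0.75 × 84 × 0.7854 × 12 × 1 = 593.8 kips.
Bearing (0.5 in plate, F_u = 70 ksi): end bolts L_c = 1.3125 − 1.125/2 = 0.75, R_n = min(1.2×0.75×0.5×70, 2.4×1×0.5×70) = 31.5 kips/bolt; interior L_c = 2.75 − 1.125 = 1.625, R_n = 68.25 kips/bolt. φR_n = 0.75 × (3×31.5 + 9×68.25) = 531.6 kips.
Tension rupture (net): A_n = (13.1875 − 3×1.1875)×0.5 = 4.8125 in² (U = 1.0, A_e = A_n). φR_n = 0.75 × 70 × 4.8125 = 252.7 kips.
Tension yield (gross): A_g = 13.1875×0.5 = 6.5938 in². φR_n = 0.90 × 50 × 6.5938 = 296.7 kips.
Governing: min(593.8, 531.6, 252.7, 296.7) = 252.7 kips → net-section rupture.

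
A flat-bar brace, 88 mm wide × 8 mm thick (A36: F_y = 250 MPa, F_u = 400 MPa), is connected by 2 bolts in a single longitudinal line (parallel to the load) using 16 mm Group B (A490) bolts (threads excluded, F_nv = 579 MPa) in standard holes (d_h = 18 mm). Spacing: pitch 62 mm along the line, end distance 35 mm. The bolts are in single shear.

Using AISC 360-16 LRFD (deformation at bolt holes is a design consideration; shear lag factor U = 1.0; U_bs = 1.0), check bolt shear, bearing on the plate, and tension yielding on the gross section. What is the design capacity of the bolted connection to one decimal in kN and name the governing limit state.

Bolt shear: A_b = π(16)²/4 = 201.06 mm². φR_n = 0.75 × 579 × 201.06 × 2 × 1 = 174.6 kN.
Bearing (8 mm plate, F_u = 400 MPa): end bolts L_c = 35 − 18/2 = 26, R_n = min(1.2×26×8×400, 2.4×16×8×400) = 99.84 kN/bolt; interior L_c = 62 − 18 = 44, R_n = 122.88 kN/bolt. φR_n = 0.75 × (1×99.84 + 1×122.88) = 167.0 kN.
Tension yield (gross): A_g = 88×8 = 704 mm². φR_n = 0.90 × 250 × 704 = 158.4 kN.
Governing: min(174.6, 167.0, 158.4) = 158.4 kN → gross-section yield.

158.4 kN (gross-section yield governs)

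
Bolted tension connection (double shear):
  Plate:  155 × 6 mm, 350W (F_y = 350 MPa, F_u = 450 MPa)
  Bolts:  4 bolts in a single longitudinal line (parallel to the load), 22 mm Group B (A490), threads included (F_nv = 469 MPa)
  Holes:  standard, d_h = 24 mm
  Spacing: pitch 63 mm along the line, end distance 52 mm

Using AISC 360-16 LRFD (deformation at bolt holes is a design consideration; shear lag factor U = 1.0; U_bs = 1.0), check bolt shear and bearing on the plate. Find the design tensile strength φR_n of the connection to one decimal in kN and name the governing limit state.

381.5 kN (bearing governs)

Bolt shear: A_b = π(22)²/4 = 380.13 mm². φR_n = 0.75 × 469 × 380.13 × 4 × 2 = 1069.7 kN.
Bearing (6 mm plate, F_u = 450 MPa): end bolts L_c = 52 − 24/2 = 40, R_n = min(1.2×40×6×450, 2.4×22×6×450) = 129.6 kN/bolt; interior L_c = 63 − 24 = 39, R_n = 126.36 kN/bolt. φR_n = 0.75 × (1×129.6 + 3×126.36) = 381.5 kN.
Governing: min(1069.7, 381.5) = 381.5 kN → bearing.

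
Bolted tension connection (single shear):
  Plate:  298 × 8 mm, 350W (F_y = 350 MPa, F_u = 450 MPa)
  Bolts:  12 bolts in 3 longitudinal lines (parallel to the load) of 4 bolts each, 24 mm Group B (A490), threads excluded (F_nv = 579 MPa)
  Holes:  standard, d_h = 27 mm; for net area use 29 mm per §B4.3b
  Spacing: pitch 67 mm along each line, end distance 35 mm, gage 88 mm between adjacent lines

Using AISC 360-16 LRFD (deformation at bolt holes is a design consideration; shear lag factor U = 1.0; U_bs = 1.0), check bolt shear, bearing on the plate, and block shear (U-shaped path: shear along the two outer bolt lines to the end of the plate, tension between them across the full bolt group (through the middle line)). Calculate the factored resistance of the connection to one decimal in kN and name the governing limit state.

Bolt shear: A_b = π(24)²/4 = 452.39 mm². φR_n = 0.75 × 579 × 452.39 × 12 × 1 = 2357.4 kN.
Bearing (8 mm plate, F_u = 450 MPa): end bolts L_c = 35 − 27/2 = 21.5, R_n = min(1.2×21.5×8×450, 2.4×24×8×450) = 92.88 kN/bolt; interior L_c = 67 − 27 = 40, R_n = 172.8 kN/bolt. φR_n = 0.75 × (3×92.88 + 9×172.8) = 1375.4 kN.
Block shear: shear path 2×[35+3×67] = 2×236 mm, A_gv = 3776, A_nv = 2×(236 − 3.5×29)×8 = 2152 mm²; tension across gage: (176 − 2×29)×8 = 944 mm². R_n = min(0.6×450×2152, 0.6×350×3776) + 1.0×450×944 = min(581.04, 792.96) + 424.8 = 1005.8 kN. φR_n = 0.75 × 1005.8 = 754.4 kN.
Governing: min(2357.4, 1375.4, 754.4) = 754.4 kN → block shear.

754.4 kN (block shear governs)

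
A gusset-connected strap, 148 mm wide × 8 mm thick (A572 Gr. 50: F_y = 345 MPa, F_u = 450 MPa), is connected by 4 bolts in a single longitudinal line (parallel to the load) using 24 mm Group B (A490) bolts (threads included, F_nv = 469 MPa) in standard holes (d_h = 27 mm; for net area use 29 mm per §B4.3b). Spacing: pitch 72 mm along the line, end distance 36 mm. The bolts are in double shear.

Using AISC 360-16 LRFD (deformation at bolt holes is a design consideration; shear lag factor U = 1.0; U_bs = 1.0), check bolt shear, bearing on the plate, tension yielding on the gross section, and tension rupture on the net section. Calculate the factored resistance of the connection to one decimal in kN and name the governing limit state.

Bolt shear: A_b = π(24)²/4 = 452.39 mm². φR_n = 0.75 × 469 × 452.39 × 4 × 2 = 1273.0 kN.
Bearing (8 mm plate, F_u = 450 MPa): end bolts L_c = 36 − 27/2 = 22.5, R_n = min(1.2×22.5×8×450, 2.4×24×8×450) = 97.2 kN/bolt; interior L_c = 72 − 27 = 45, R_n = 194.4 kN/bolt. φR_n = 0.75 × (1×97.2 + 3×194.4) = 510.3 kN.
Tension yield (gross): A_g = 148×8 = 1184 mm². φR_n = 0.90 × 345 × 1184 = 367.6 kN.
Tension rupture (net): A_n = (148 − 1×29)×8 = 952 mm² (U = 1.0, A_e = A_n). φR_n = 0.75 × 450 × 952 = 321.3 kN.
Governing: min(1273.0, 510.3, 367.6, 321.3) = 321.3 kN → net-section rupture.

321.3 kN (net-section rupture governs)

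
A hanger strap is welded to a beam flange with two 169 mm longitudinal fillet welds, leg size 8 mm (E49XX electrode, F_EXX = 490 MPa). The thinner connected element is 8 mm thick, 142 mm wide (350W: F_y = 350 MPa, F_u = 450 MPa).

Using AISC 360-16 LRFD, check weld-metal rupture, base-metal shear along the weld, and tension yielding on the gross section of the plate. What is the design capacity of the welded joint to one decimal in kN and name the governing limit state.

Weld metal: throat = 0.707×8 = 5.656 mm, L = 2×169 = 338 mm. φR_n = 0.75 × 0.6 × 490 × 5.656 × 338 = 421.5 kN.
Base metal shear (8 mm plate): yield φR_n = 1.0×0.6×350×8×338 = 567.8 kN; rupture φR_n = 0.75×0.6×450×8×338 = 547.6 kN; take 547.6 kN (rupture).
Tension yield (gross): A_g = 142×8 = 1136 mm². φR_n = 0.90 × 350 × 1136 = 357.8 kN.
Governing: min(421.5, 547.6, 357.8) = 357.8 kN → gross-section yield.

357.8 kN (gross-section yield governs)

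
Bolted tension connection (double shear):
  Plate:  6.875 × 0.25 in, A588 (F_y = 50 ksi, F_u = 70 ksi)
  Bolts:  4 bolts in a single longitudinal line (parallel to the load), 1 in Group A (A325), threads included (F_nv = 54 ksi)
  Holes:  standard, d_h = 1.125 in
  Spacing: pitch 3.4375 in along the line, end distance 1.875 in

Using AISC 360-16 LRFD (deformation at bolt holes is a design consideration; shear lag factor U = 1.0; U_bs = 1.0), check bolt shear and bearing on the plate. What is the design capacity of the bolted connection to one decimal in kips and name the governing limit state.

115.2 kips (bearing governs)

Bolt shear: A_b = π(1)²/4 = 0.7854 in². φR_n = 0.75 × 54 × 0.7854 × 4 × 2 = 254.5 kips.
Bearing (0.25 in plate, F_u = 70 ksi): end bolts L_c = 1.875 − 1.125/2 = 1.3125, R_n = min(1.2×1.3125×0.25×70, 2.4×1×0.25×70) = 27.563 kips/bolt; interior L_c = 3.4375 − 1.125 = 2.3125, R_n = 42 kips/bolt. φR_n = 0.75 × (1×27.563 + 3×42) = 115.2 kips.
Governing: min(254.5, 115.2) = 115.2 kips → bearing.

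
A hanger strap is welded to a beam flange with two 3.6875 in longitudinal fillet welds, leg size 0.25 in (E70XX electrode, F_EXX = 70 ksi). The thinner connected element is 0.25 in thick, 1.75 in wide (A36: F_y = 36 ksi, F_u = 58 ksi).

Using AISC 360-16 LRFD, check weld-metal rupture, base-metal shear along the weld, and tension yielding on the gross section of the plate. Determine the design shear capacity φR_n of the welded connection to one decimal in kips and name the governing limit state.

14.2 kips (gross-section yield governs)

Weld metal: throat = 0.707×0.25 = 0.17675 in, L = 2×3.6875 = 7.375 in. φR_n = 0.75 × 0.6 × 70 × 0.17675 × 7.375 = 41.1 kips.
Base metal shear (0.25 in plate): yield φR_n = 1.0×0.6×36×0.25×7.375 = 39.8 kips; rupture φR_n = 0.75×0.6×58×0.25×7.375 = 48.1 kips; take 39.8 kips (yield).
Tension yield (gross): A_g = 1.75×0.25 = 0.4375 in². φR_n = 0.90 × 36 × 0.4375 = 14.2 kips.
Governing: min(41.1, 39.8, 14.2) = 14.2 kips → gross-section yield.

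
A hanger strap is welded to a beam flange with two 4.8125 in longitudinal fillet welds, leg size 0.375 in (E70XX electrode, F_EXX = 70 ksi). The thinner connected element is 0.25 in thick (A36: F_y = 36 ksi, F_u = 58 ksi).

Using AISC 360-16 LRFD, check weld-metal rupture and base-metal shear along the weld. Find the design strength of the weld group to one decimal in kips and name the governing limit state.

52.0 kips (base-metal shear governs)

Weld metal: throat = 0.707×0.375 = 0.26513 in, L = 2×4.8125 = 9.625 in. φR_n = 0.75 × 0.6 × 70 × 0.26513 × 9.625 = 80.4 kips.
Base metal shear (0.25 in plate): yield φR_n = 1.0×0.6×36×0.25×9.625 = 52.0 kips; rupture φR_n = 0.75×0.6×58×0.25×9.625 = 62.8 kips; take 52.0 kips (yield).
Governing: min(80.4, 52.0) = 52.0 kips → base-metal shear.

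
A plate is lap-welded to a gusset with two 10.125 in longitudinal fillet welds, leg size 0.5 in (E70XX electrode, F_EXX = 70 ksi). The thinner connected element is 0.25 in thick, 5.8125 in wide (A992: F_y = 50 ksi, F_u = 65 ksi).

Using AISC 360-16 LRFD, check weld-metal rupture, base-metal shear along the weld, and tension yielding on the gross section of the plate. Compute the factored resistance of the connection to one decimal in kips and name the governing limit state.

65.4 kips (gross-section yield governs)

Weld metal: throat = 0.707×0.5 = 0.3535 in, L = 2×10.125 = 20.25 in. φR_n = 0.75 × 0.6 × 70 × 0.3535 × 20.25 = 225.5 kips.
Base metal shear (0.25 in plate): yield φR_n = 1.0×0.6×50×0.25×20.25 = 151.9 kips; rupture φR_n = 0.75×0.6×65×0.25×20.25 = 148.1 kips; take 148.1 kips (rupture).
Tension yield (gross): A_g = 5.8125×0.25 = 1.4531 in². φR_n = 0.90 × 50 × 1.4531 = 65.4 kips.
Governing: min(225.5, 148.1, 65.4) = 65.4 kips → gross-section yield.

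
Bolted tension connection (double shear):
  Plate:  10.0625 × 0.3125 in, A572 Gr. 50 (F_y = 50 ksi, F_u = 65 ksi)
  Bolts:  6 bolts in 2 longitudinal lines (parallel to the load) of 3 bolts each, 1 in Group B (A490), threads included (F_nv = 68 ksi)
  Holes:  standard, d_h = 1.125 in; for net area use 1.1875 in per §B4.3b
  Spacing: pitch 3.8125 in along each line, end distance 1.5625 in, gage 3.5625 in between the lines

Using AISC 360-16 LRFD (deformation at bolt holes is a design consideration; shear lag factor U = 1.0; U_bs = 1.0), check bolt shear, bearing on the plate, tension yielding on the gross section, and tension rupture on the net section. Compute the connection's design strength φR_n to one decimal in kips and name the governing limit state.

117.1 kips (net-section rupture governs)

Bolt shear: A_b = π(1)²/4 = 0.7854 in². φR_n = 0.75 × 68 × 0.7854 × 6 × 2 = 480.7 kips.
Bearing (0.3125 in plate, F_u = 65 ksi): end bolts L_c = 1.5625 − 1.125/2 = 1, R_n = min(1.2×1×0.3125×65, 2.4×1×0.3125×65) = 24.375 kips/bolt; interior L_c = 3.8125 − 1.125 = 2.6875, R_n = 48.75 kips/bolt. φR_n = 0.75 × (2×24.375 + 4×48.75) = 182.8 kips.
Tension yield (gross): A_g = 10.0625×0.3125 = 3.1445 in². φR_n = 0.90 × 50 × 3.1445 = 141.5 kips.
Tension rupture (net): A_n = (10.0625 − 2×1.1875)×0.3125 = 2.4023 in² (U = 1.0, A_e = A_n). φR_n = 0.75 × 65 × 2.4023 = 117.1 kips.
Governing: min(480.7, 182.8, 141.5, 117.1) = 117.1 kips → net-section rupture.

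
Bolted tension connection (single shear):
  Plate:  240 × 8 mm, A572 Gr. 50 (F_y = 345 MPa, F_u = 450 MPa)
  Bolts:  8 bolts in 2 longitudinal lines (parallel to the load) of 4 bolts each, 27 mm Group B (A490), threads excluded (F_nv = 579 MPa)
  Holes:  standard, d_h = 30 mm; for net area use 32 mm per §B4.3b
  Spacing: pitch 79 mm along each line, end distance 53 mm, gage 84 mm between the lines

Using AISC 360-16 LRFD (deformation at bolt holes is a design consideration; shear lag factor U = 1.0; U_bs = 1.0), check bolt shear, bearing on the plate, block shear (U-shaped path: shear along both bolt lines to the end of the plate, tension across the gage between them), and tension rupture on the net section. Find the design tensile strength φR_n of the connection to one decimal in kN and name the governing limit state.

475.2 kN (net-section rupture governs)

Bolt shear: A_b = π(27)²/4 = 572.56 mm². φR_n = 0.75 × 579 × 572.56 × 8 × 1 = 1989.1 kN.
Bearing (8 mm plate, F_u = 450 MPa): end bolts L_c = 53 − 30/2 = 38, R_n = min(1.2×38×8×450, 2.4×27×8×450) = 164.16 kN/bolt; interior L_c = 79 − 30 = 49, R_n = 211.68 kN/bolt. φR_n = 0.75 × (2×164.16 + 6×211.68) = 1198.8 kN.
Block shear: shear path 2×[53+3×79] = 2×290 mm, A_gv = 4640, A_nv = 2×(290 − 3.5×32)×8 = 2848 mm²; tension across gage: (84 − 1×32)×8 = 416 mm². R_n = min(0.6×450×2848, 0.6×345×4640) + 1.0×450×416 = min(768.96, 960.48) + 187.2 = 956.16 kN. φR_n = 0.75 × 956.16 = 717.1 kN.
Tension rupture (net): A_n = (240 − 2×32)×8 = 1408 mm² (U = 1.0, A_e = A_n). φR_n = 0.75 × 450 × 1408 = 475.2 kN.
Governing: min(1989.1, 1198.8, 717.1, 475.2) = 475.2 kN → net-section rupture.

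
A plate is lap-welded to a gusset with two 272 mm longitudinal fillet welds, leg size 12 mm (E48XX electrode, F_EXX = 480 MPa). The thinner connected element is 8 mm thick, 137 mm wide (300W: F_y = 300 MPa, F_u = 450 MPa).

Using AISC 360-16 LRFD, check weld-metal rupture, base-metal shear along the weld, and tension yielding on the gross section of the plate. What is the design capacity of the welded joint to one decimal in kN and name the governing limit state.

295.9 kN (gross-section yield governs)

Weld metal: throat = 0.707×12 = 8.484 mm, L = 2×272 = 544 mm. φR_n = 0.75 × 0.6 × 480 × 8.484 × 544 = 996.9 kN.
Base metal shear (8 mm plate): yield φR_n = 1.0×0.6×300×8×544 = 783.4 kN; rupture φR_n = 0.75×0.6×450×8×544 = 881.3 kN; take 783.4 kN (yield).
Tension yield (gross): A_g = 137×8 = 1096 mm². φR_n = 0.90 × 300 × 1096 = 295.9 kN.
Governing: min(996.9, 783.4, 295.9) = 295.9 kN → gross-section yield.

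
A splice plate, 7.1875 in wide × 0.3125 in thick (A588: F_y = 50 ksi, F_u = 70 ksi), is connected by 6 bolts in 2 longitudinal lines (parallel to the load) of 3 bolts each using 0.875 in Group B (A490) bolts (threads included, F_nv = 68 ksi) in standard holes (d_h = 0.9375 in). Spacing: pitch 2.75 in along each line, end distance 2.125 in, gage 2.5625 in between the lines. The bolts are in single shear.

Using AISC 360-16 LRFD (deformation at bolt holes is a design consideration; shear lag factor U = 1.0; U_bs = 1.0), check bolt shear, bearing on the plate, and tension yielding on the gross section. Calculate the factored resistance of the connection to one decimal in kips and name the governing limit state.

101.1 kips (gross-section yield governs)

Bolt shear: A_b = π(0.875)²/4 = 0.60132 in². φR_n = 0.75 × 68 × 0.60132 × 6 × 1 = 184.0 kips.
Bearing (0.3125 in plate, F_u = 70 ksi): end bolts L_c = 2.125 − 0.9375/2 = 1.65625, R_n = min(1.2×1.65625×0.3125×70, 2.4×0.875×0.3125×70) = 43.477 kips/bolt; interior L_c = 2.75 − 0.9375 = 1.8125, R_n = 45.938 kips/bolt. φR_n = 0.75 × (2×43.477 + 4×45.938) = 203.0 kips.
Tension yield (gross): A_g = 7.1875×0.3125 = 2.2461 in². φR_n = 0.90 × 50 × 2.2461 = 101.1 kips.
Governing: min(184.0, 203.0, 101.1) = 101.1 kips → gross-section yield.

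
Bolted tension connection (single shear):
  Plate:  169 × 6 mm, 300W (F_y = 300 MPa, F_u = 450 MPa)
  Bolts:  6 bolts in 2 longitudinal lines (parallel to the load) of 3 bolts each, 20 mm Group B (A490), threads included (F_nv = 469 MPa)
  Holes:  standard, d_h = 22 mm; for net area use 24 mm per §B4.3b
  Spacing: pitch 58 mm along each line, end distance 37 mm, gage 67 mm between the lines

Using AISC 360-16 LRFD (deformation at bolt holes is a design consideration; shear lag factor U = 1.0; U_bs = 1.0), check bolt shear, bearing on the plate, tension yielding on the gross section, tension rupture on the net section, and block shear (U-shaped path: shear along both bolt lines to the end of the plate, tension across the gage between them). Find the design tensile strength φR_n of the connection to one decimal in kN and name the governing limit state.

Bolt shear: A_b = π(20)²/4 = 314.16 mm². φR_n = 0.75 × 469 × 314.16 × 6 × 1 = 663.0 kN.
Bearing (6 mm plate, F_u = 450 MPa): end bolts L_c = 37 − 22/2 = 26, R_n = min(1.2×26×6×450, 2.4×20×6×450) = 84.24 kN/bolt; interior L_c = 58 − 22 = 36, R_n = 116.64 kN/bolt. φR_n = 0.75 × (2×84.24 + 4×116.64) = 476.3 kN.
Tension yield (gross): A_g = 169×6 = 1014 mm². φR_n = 0.90 × 300 × 1014 = 273.8 kN.
Tension rupture (net): A_n = (169 − 2×24)×6 = 726 mm² (U = 1.0, A_e = A_n). φR_n = 0.75 × 450 × 726 = 245.0 kN.
Block shear: shear path 2×[37+2×58] = 2×153 mm, A_gv = 1836, A_nv = 2×(153 − 2.5×24)×6 = 1116 mm²; tension across gage: (67 − 1×24)×6 = 258 mm². R_n = min(0.6×450×1116, 0.6×300×1836) + 1.0×450×258 = min(301.32, 330.48) + 116.1 = 417.42 kN. φR_n = 0.75 × 417.42 = 313.1 kN.
Governing: min(663.0, 476.3, 273.8, 245.0, 313.1) = 245.0 kN → net-section rupture.

245.0 kN (net-section rupture governs)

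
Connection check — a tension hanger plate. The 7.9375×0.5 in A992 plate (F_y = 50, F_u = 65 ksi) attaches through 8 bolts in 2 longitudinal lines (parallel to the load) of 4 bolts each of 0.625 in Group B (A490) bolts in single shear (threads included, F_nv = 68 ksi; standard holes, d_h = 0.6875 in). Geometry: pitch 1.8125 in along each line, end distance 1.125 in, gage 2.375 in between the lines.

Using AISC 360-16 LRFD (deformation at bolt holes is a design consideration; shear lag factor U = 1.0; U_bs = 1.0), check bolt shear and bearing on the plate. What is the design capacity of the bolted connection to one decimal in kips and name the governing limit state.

125.2 kips (bolt shear governs)

Bolt shear: A_b = π(0.625)²/4 = 0.3068 in². φR_n = 0.75 × 68 × 0.3068 × 8 × 1 = 125.2 kips.
Bearing (0.5 in plate, F_u = 65 ksi): end bolts L_c = 1.125 − 0.6875/2 = 0.78125, R_n = min(1.2×0.78125×0.5×65, 2.4×0.625×0.5×65) = 30.469 kips/bolt; interior L_c = 1.8125 − 0.6875 = 1.125, R_n = 43.875 kips/bolt. φR_n = 0.75 × (2×30.469 + 6×43.875) = 243.1 kips.
Governing: min(125.2, 243.1) = 125.2 kips → bolt shear.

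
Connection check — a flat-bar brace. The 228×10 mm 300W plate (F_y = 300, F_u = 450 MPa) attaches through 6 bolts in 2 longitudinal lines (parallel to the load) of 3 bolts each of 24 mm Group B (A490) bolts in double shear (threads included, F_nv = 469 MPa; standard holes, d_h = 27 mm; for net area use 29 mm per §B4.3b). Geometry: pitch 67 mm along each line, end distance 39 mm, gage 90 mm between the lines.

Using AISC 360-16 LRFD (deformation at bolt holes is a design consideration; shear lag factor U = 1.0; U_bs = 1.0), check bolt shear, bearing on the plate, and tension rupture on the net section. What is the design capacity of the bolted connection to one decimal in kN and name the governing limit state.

Bolt shear: A_b = π(24)²/4 = 452.39 mm². φR_n = 0.75 × 469 × 452.39 × 6 × 2 = 1909.5 kN.
Bearing (10 mm plate, F_u = 450 MPa): end bolts L_c = 39 − 27/2 = 25.5, R_n = min(1.2×25.5×10×450, 2.4×24×10×450) = 137.7 kN/bolt; interior L_c = 67 − 27 = 40, R_n = 216 kN/bolt. φR_n = 0.75 × (2×137.7 + 4×216) = 854.6 kN.
Tension rupture (net): A_n = (228 − 2×29)×10 = 1700 mm² (U = 1.0, A_e = A_n). φR_n = 0.75 × 450 × 1700 = 573.8 kN.
Governing: min(1909.5, 854.6, 573.8) = 573.8 kN → net-section rupture.

573.8 kN (net-section rupture governs)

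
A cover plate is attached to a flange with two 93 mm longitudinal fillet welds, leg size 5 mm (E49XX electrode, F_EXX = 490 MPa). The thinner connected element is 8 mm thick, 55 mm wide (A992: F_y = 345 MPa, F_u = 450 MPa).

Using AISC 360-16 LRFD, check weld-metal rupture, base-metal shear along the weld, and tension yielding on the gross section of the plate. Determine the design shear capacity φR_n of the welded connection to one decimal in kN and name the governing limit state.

136.6 kN (gross-section yield governs)

Weld metal: throat = 0.707×5 = 3.535 mm, L = 2×93 = 186 mm. φR_n = 0.75 × 0.6 × 490 × 3.535 × 186 = 145.0 kN.
Base metal shear (8 mm plate): yield φR_n = 1.0×0.6×345×8×186 = 308.0 kN; rupture φR_n = 0.75×0.6×450×8×186 = 301.3 kN; take 301.3 kN (rupture).
Tension yield (gross): A_g = 55×8 = 440 mm². φR_n = 0.90 × 345 × 440 = 136.6 kN.
Governing: min(145.0, 301.3, 136.6) = 136.6 kN → gross-section yield.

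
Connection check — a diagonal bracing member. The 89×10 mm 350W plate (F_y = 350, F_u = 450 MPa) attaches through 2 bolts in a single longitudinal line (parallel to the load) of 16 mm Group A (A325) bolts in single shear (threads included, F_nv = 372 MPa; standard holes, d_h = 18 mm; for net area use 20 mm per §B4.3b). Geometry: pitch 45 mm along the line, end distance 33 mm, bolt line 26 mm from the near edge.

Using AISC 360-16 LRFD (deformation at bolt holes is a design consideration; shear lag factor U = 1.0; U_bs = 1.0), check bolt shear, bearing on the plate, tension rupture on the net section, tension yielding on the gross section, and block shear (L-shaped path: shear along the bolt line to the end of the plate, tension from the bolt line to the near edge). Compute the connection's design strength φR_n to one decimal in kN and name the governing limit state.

112.2 kN (bolt shear governs)

Bolt shear: A_b = π(16)²/4 = 201.06 mm². φR_n = 0.75 × 372 × 201.06 × 2 × 1 = 112.2 kN.
Bearing (10 mm plate, F_u = 450 MPa): end bolts L_c = 33 − 18/2 = 24, R_n = min(1.2×24×10×450, 2.4×16×10×450) = 129.6 kN/bolt; interior L_c = 45 − 18 = 27, R_n = 145.8 kN/bolt. φR_n = 0.75 × (1×129.6 + 1×145.8) = 206.6 kN.
Tension rupture (net): A_n = (89 − 1×20)×10 = 690 mm² (U = 1.0, A_e = A_n). φR_n = 0.75 × 450 × 690 = 232.9 kN.
Tension yield (gross): A_g = 89×10 = 890 mm². φR_n = 0.90 × 350 × 890 = 280.4 kN.
Block shear: shear path 1×[33+1×45] = 1×78 mm, A_gv = 780, A_nv = 1×(78 − 1.5×20)×10 = 480 mm²; tension to near edge: (26 − 0.5×20)×10 = 160 mm². R_n = min(0.6×450×480, 0.6×350×780) + 1.0×450×160 = min(129.6, 163.8) + 72 = 201.6 kN. φR_n = 0.75 × 201.6 = 151.2 kN.
Governing: min(112.2, 206.6, 232.9, 280.4, 151.2) = 112.2 kN → bolt shear.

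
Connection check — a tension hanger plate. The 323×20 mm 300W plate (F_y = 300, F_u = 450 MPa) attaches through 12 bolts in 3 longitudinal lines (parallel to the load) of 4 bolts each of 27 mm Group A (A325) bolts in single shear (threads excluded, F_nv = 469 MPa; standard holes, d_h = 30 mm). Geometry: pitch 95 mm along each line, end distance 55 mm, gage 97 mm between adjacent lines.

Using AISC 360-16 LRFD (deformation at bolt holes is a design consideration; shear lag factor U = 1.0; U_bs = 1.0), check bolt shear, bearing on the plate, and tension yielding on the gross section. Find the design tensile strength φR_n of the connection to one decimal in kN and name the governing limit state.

Bolt shear: A_b = π(27)²/4 = 572.56 mm². φR_n = 0.75 × 469 × 572.56 × 12 × 1 = 2416.8 kN.
Bearing (20 mm plate, F_u = 450 MPa): end bolts L_c = 55 − 30/2 = 40, R_n = min(1.2×40×20×450, 2.4×27×20×450) = 432 kN/bolt; interior L_c = 95 − 30 = 65, R_n = 583.2 kN/bolt. φR_n = 0.75 × (3×432 + 9×583.2) = 4908.6 kN.
Tension yield (gross): A_g = 323×20 = 6460 mm². φR_n = 0.90 × 300 × 6460 = 1744.2 kN.
Governing: min(2416.8, 4908.6, 1744.2) = 1744.2 kN → gross-section yield.

1744.2 kN (gross-section yield governs)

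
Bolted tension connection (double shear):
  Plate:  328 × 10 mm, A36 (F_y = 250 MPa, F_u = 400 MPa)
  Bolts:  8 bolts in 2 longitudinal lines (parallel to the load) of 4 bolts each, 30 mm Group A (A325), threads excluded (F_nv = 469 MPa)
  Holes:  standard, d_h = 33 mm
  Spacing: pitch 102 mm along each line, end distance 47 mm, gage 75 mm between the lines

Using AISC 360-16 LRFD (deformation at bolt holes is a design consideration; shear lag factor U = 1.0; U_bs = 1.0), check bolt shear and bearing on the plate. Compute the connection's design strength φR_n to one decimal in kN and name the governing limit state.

1515.6 kN (bearing governs)

Bolt shear: A_b = π(30)²/4 = 706.86 mm². φR_n = 0.75 × 469 × 706.86 × 8 × 2 = 3978.2 kN.
Bearing (10 mm plate, F_u = 400 MPa): end bolts L_c = 47 − 33/2 = 30.5, R_n = min(1.2×30.5×10×400, 2.4×30×10×400) = 146.4 kN/bolt; interior L_c = 102 − 33 = 69, R_n = 288 kN/bolt. φR_n = 0.75 × (2×146.4 + 6×288) = 1515.6 kN.
Governing: min(3978.2, 1515.6) = 1515.6 kN → bearing.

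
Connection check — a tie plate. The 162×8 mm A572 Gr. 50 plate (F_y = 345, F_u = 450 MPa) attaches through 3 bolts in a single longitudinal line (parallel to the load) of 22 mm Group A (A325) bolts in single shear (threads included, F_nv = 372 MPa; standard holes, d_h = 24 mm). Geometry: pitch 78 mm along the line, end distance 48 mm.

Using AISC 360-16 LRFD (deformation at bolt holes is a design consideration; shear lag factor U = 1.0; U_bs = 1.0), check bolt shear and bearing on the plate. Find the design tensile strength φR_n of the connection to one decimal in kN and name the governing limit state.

Bolt shear: A_b = π(22)²/4 = 380.13 mm². φR_n = 0.75 × 372 × 380.13 × 3 × 1 = 318.2 kN.
Bearing (8 mm plate, F_u = 450 MPa): end bolts L_c = 48 − 24/2 = 36, R_n = min(1.2×36×8×450, 2.4×22×8×450) = 155.52 kN/bolt; interior L_c = 78 − 24 = 54, R_n = 190.08 kN/bolt. φR_n = 0.75 × (1×155.52 + 2×190.08) = 401.8 kN.
Governing: min(318.2, 401.8) = 318.2 kN → bolt shear.

318.2 kN (bolt shear governs)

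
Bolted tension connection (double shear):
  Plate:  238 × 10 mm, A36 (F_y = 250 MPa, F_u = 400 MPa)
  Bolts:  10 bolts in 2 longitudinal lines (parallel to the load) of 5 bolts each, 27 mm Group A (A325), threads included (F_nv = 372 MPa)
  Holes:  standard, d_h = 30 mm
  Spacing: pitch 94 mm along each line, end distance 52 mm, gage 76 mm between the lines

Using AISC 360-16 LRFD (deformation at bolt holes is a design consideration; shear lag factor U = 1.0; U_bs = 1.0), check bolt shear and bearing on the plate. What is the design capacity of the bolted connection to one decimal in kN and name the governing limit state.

Bolt shear: A_b = π(27)²/4 = 572.56 mm². φR_n = 0.75 × 372 × 572.56 × 10 × 2 = 3194.9 kN.
Bearing (10 mm plate, F_u = 400 MPa): end bolts L_c = 52 − 30/2 = 37, R_n = min(1.2×37×10×400, 2.4×27×10×400) = 177.6 kN/bolt; interior L_c = 94 − 30 = 64, R_n = 259.2 kN/bolt. φR_n = 0.75 × (2×177.6 + 8×259.2) = 1821.6 kN.
Governing: min(3194.9, 1821.6) = 1821.6 kN → bearing.

1821.6 kN (bearing governs)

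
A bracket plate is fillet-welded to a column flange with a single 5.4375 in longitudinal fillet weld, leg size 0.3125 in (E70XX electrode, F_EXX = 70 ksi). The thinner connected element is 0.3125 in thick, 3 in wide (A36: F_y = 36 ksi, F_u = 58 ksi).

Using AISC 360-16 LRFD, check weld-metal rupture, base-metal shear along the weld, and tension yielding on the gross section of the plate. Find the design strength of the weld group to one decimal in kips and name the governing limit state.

Weld metal: throat = 0.707×0.3125 = 0.22094 in, L = 5.4375 in. φR_n = 0.75 × 0.6 × 70 × 0.22094 × 5.4375 = 37.8 kips.
Base metal shear (0.3125 in plate): yield φR_n = 1.0×0.6×36×0.3125×5.4375 = 36.7 kips; rupture φR_n = 0.75×0.6×58×0.3125×5.4375 = 44.3 kips; take 36.7 kips (yield).
Tension yield (gross): A_g = 3×0.3125 = 0.9375 in². φR_n = 0.90 × 36 × 0.9375 = 30.4 kips.
Governing: min(37.8, 36.7, 30.4) = 30.4 kips → gross-section yield.

30.4 kips (gross-section yield governs)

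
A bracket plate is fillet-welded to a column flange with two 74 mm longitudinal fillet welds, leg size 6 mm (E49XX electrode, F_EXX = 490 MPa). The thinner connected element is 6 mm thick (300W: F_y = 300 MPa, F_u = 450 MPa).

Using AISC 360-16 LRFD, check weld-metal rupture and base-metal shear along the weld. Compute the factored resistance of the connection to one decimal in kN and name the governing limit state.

Weld metal: throat = 0.707×6 = 4.242 mm, L = 2×74 = 148 mm. φR_n = 0.75 × 0.6 × 490 × 4.242 × 148 = 138.4 kN.
Base metal shear (6 mm plate): yield φR_n = 1.0×0.6×300×6×148 = 159.8 kN; rupture φR_n = 0.75×0.6×450×6×148 = 179.8 kN; take 159.8 kN (yield).
Governing: min(138.4, 159.8) = 138.4 kN → weld metal.

138.4 kN (weld metal governs)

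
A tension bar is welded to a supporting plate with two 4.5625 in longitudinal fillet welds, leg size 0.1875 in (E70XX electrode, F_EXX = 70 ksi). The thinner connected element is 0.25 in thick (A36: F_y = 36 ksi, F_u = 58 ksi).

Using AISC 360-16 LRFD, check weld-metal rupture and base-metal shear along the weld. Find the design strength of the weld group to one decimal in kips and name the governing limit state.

Weld metal: throat = 0.707×0.1875 = 0.13256 in, L = 2×4.5625 = 9.125 in. φR_n = 0.75 × 0.6 × 70 × 0.13256 × 9.125 = 38.1 kips.
Base metal shear (0.25 in plate): yield φR_n = 1.0×0.6×36×0.25×9.125 = 49.3 kips; rupture φR_n = 0.75×0.6×58×0.25×9.125 = 59.5 kips; take 49.3 kips (yield).
Governing: min(38.1, 49.3) = 38.1 kips → weld metal.

38.1 kips (weld metal governs)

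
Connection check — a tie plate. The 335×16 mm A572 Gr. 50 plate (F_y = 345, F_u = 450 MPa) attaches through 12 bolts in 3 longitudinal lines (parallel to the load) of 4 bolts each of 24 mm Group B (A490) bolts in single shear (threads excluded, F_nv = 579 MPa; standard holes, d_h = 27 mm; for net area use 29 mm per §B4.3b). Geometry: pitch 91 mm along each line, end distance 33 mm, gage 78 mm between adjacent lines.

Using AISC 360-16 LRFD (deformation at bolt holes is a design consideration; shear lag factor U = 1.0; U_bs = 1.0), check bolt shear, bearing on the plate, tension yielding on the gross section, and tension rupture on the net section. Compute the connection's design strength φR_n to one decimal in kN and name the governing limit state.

Bolt shear: A_b = π(24)²/4 = 452.39 mm². φR_n = 0.75 × 579 × 452.39 × 12 × 1 = 2357.4 kN.
Bearing (16 mm plate, F_u = 450 MPa): end bolts L_c = 33 − 27/2 = 19.5, R_n = min(1.2×19.5×16×450, 2.4×24×16×450) = 168.48 kN/bolt; interior L_c = 91 − 27 = 64, R_n = 414.72 kN/bolt. φR_n = 0.75 × (3×168.48 + 9×414.72) = 3178.4 kN.
Tension yield (gross): A_g = 335×16 = 5360 mm². φR_n = 0.90 × 345 × 5360 = 1664.3 kN.
Tension rupture (net): A_n = (335 − 3×29)×16 = 3968 mm² (U = 1.0, A_e = A_n). φR_n = 0.75 × 450 × 3968 = 1339.2 kN.
Governing: min(2357.4, 3178.4, 1664.3, 1339.2) = 1339.2 kN → net-section rupture.

1339.2 kN (net-section rupture governs)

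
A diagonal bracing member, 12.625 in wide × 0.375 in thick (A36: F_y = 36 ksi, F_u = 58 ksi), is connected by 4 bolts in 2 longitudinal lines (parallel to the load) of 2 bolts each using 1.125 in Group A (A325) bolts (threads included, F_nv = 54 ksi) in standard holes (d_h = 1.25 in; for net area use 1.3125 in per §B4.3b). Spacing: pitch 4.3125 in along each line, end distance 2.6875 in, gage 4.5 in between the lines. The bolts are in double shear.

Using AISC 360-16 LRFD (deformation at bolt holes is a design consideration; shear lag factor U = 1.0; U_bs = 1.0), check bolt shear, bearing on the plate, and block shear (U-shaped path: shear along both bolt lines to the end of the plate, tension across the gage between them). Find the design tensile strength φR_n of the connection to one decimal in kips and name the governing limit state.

137.0 kips (block shear governs)

Bolt shear: A_b = π(1.125)²/4 = 0.99402 in². φR_n = 0.75 × 54 × 0.99402 × 4 × 2 = 322.1 kips.
Bearing (0.375 in plate, F_u = 58 ksi): end bolts L_c = 2.6875 − 1.25/2 = 2.0625, R_n = min(1.2×2.0625×0.375×58, 2.4×1.125×0.375×58) = 53.831 kips/bolt; interior L_c = 4.3125 − 1.25 = 3.0625, R_n = 58.725 kips/bolt. φR_n = 0.75 × (2×53.831 + 2×58.725) = 168.8 kips.
Block shear: shear path 2×[2.6875+1×4.3125] = 2×7 in, A_gv = 5.25, A_nv = 2×(7 − 1.5×1.3125)×0.375 = 3.7734 in²; tension across gage: (4.5 − 1×1.3125)×0.375 = 1.1953 in². R_n = min(0.6×58×3.7734, 0.6×36×5.25) + 1.0×58×1.1953 = min(131.31, 113.4) + 69.327 = 182.73 kips. φR_n = 0.75 × 182.73 = 137.0 kips.
Governing: min(322.1, 168.8, 137.0) = 137.0 kips → block shear.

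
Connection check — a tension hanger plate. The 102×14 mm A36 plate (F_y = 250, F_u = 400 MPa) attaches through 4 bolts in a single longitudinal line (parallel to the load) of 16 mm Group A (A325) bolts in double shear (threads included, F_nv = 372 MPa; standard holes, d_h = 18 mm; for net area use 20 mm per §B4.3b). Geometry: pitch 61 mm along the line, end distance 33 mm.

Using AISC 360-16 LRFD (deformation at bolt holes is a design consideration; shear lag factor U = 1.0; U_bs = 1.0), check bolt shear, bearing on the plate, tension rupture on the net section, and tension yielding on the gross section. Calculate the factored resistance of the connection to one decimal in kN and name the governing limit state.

Bolt shear: A_b = π(16)²/4 = 201.06 mm². φR_n = 0.75 × 372 × 201.06 × 4 × 2 = 448.8 kN.
Bearing (14 mm plate, F_u = 400 MPa): end bolts L_c = 33 − 18/2 = 24, R_n = min(1.2×24×14×400, 2.4×16×14×400) = 161.28 kN/bolt; interior L_c = 61 − 18 = 43, R_n = 215.04 kN/bolt. φR_n = 0.75 × (1×161.28 + 3×215.04) = 604.8 kN.
Tension rupture (net): A_n = (102 − 1×20)×14 = 1148 mm² (U = 1.0, A_e = A_n). φR_n = 0.75 × 400 × 1148 = 344.4 kN.
Tension yield (gross): A_g = 102×14 = 1428 mm². φR_n = 0.90 × 250 × 1428 = 321.3 kN.
Governing: min(448.8, 604.8, 344.4, 321.3) = 321.3 kN → gross-section yield.

321.3 kN (gross-section yield governs)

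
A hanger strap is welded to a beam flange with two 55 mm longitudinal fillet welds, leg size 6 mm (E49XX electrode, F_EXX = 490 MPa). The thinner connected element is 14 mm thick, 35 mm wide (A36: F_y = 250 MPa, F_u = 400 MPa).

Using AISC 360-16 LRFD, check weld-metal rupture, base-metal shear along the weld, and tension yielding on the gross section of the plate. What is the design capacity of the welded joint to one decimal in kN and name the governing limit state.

102.9 kN (weld metal governs)

Weld metal: throat = 0.707×6 = 4.242 mm, L = 2×55 = 110 mm. φR_n = 0.75 × 0.6 × 490 × 4.242 × 110 = 102.9 kN.
Base metal shear (14 mm plate): yield φR_n = 1.0×0.6×250×14×110 = 231.0 kN; rupture φR_n = 0.75×0.6×400×14×110 = 277.2 kN; take 231.0 kN (yield).
Tension yield (gross): A_g = 35×14 = 490 mm². φR_n = 0.90 × 250 × 490 = 110.3 kN.
Governing: min(102.9, 231.0, 110.3) = 102.9 kN → weld metal.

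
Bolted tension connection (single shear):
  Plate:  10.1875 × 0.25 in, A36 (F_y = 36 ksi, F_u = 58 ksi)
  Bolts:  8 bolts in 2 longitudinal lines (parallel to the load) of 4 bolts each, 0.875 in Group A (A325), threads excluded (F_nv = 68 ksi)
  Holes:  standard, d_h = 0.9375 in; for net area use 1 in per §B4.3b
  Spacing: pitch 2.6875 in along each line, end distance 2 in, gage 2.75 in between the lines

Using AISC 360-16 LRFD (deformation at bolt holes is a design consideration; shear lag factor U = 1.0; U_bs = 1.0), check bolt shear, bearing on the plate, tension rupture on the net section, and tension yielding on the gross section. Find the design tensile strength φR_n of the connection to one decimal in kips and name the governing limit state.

Bolt shear: A_b = π(0.875)²/4 = 0.60132 in². φR_n = 0.75 × 68 × 0.60132 × 8 × 1 = 245.3 kips.
Bearing (0.25 in plate, F_u = 58 ksi): end bolts L_c = 2 − 0.9375/2 = 1.53125, R_n = min(1.2×1.53125×0.25×58, 2.4×0.875×0.25×58) = 26.644 kips/bolt; interior L_c = 2.6875 − 0.9375 = 1.75, R_n = 30.45 kips/bolt. φR_n = 0.75 × (2×26.644 + 6×30.45) = 177.0 kips.
Tension rupture (net): A_n = (10.1875 − 2×1)×0.25 = 2.0469 in² (U = 1.0, A_e = A_n). φR_n = 0.75 × 58 × 2.0469 = 89.0 kips.
Tension yield (gross): A_g = 10.1875×0.25 = 2.5469 in². φR_n = 0.90 × 36 × 2.5469 = 82.5 kips.
Governing: min(245.3, 177.0, 89.0, 82.5) = 82.5 kips → gross-section yield.

82.5 kips (gross-section yield governs)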